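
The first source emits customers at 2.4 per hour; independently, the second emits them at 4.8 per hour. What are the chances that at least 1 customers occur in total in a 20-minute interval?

Independent Poisson processes superpose: combined rate λ = 2.4 + 4.8 = 7.2 per hour.
Over the interval, μ = 7.2 × 1/3 = 2.4 (a 20-minute interval = 1/3 hours).
P(N ≥ 1) = 1 − P(N ≤ 0) ≈ 0.9093.

0.9093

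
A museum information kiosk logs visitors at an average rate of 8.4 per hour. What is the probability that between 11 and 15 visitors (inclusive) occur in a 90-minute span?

0.5102

Over the interval, μ = 8.4 × 1.5 = 12.6 (a 90-minute span = 1.5 hours).
P(11 ≤ N ≤ 15) = Σ_{j=11}^{15} e^(−12.6) · 12.6^j/j! ≈ 0.5102.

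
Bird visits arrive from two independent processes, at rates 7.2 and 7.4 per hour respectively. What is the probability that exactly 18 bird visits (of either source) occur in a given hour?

Independent Poisson processes superpose: combined rate λ = 7.2 + 7.4 = 14.6 per hour.
So μ = 14.6.
P(N = 18) = e^(−14.6) · 14.6^18/18! ≈ 0.0648.

0.0648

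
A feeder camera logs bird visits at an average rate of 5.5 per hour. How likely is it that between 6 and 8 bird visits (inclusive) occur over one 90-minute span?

Over the interval, μ = 5.5 × 1.5 = 8.25 (a 90-minute span = 1.5 hours).
P(6 ≤ N ≤ 8) = Σ_{j=6}^{8} e^(−8.25) · 8.25^j/j! ≈ 0.3883.

0.3883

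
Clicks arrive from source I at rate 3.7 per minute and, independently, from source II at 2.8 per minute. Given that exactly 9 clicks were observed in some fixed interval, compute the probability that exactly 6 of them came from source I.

Given the total, each event is independently from source I with probability p = λ_I/(λ_I+λ_II) = 3.7/6.5 ≈ 0.5692.
So K ~ Binomial(9, 3.7/6.5): P(K = 6) = C(9,6) · (3.7/6.5)^6 · (2.8/6.5)^3 ≈ 0.2284.

0.2284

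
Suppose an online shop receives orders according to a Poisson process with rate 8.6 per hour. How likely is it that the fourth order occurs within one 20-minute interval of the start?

Over the interval, μ = 8.6 × 1/3 ≈ 2.86667 (a 20-minute interval = 1/3 hours).
The fourth arrival falls in the interval iff at least 4 events occur there: P(S_4 ≤ t) = P(N ≥ 4) = 1 − P(N ≤ 3) ≈ 0.3229.

0.3229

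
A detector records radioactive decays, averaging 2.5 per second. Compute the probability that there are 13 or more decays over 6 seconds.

0.7324

Over the interval, μ = 2.5 × 6 = 15 (6 seconds).
P(N ≥ 13) = 1 − P(N ≤ 12) = 1 − Σ_{j=0}^{12} e^(−μ) μ^j/j! ≈ 0.7324.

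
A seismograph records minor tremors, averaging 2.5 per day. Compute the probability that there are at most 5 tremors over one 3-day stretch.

0.2414

Over the interval, μ = 2.5 × 3 = 7.5 (a 3-day stretch = 3 days).
P(N ≤ 5) = Σ_{j=0}^{5} e^(−μ) μ^j/j! ≈ 0.2414.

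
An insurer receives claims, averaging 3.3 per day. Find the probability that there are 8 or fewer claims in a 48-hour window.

Over the interval, μ = 3.3 × 2 = 6.6 (a 48-hour window = 2 days).
P(N ≤ 8) = Σ_{j=0}^{8} e^(−μ) μ^j/j! ≈ 0.7796.

0.7796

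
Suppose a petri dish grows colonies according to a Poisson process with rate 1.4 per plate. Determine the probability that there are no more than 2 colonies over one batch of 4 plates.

0.0824

Over the interval, μ = 1.4 × 4 = 5.6 (a batch of 4 plates = 4 plates).
P(N ≤ 2) = Σ_{j=0}^{2} e^(−μ) μ^j/j! ≈ 0.0824.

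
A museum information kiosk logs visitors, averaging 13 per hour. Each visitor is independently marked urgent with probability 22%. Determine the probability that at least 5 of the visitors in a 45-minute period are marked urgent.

0.0667

Thinning: the visitors that are marked urgent themselves form a Poisson process with rate 0.22 × 13 = 2.86 per hour.
Over the interval, μ = 2.86 × 0.75 = 2.145 (a 45-minute period = 0.75 hours).
P(N ≥ 5) = 1 − P(N ≤ 4) ≈ 0.0667.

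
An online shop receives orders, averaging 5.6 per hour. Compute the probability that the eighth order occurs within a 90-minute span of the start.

Over the interval, μ = 5.6 × 1.5 = 8.4 (a 90-minute span = 1.5 hours).
The eighth arrival falls in the interval iff at least 8 events occur there: P(S_8 ≤ t) = P(N ≥ 8) = 1 − P(N ≤ 7) ≈ 0.6013.

0.6013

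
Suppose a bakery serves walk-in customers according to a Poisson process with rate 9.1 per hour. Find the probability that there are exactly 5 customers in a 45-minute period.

Over the interval, μ = 9.1 × 0.75 = 6.825 (a 45-minute period = 0.75 hours).
P(N = 5) = e^(−μ) μ^5/5! = e^(−6.825) · 6.825^5/120 ≈ 0.1341.

0.1341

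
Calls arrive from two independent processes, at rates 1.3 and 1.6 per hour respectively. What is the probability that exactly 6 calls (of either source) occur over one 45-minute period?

Independent Poisson processes superpose: combined rate λ = 1.3 + 1.6 = 2.9 per hour.
Over the interval, μ = 2.9 × 0.75 = 2.175 (a 45-minute period = 0.75 hours).
P(N = 6) = e^(−2.175) · 2.175^6/6! ≈ 0.0167.

0.0167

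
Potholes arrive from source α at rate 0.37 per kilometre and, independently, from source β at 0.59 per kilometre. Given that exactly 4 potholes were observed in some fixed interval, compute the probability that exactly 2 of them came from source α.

Given the total, each event is independently from source α with probability p = λ_α/(λ_α+λ_β) = 0.37/0.96 ≈ 0.3854.
So K ~ Binomial(4, 0.37/0.96): P(K = 2) = C(4,2) · (0.37/0.96)^2 · (0.59/0.96)^2 ≈ 0.3366.

0.3366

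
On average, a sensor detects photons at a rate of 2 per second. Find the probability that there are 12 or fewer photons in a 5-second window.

0.7916

Over the interval, μ = 2 × 5 = 10 (a 5-second window = 5 seconds).
P(N ≤ 12) = Σ_{j=0}^{12} e^(−μ) μ^j/j! ≈ 0.7916.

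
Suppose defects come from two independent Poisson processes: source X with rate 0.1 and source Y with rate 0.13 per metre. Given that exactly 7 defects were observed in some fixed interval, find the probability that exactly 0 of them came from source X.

Given the total, each event is independently from source X with probability p = λ_X/(λ_X+λ_Y) = 0.1/0.23 ≈ 0.4348.
So K ~ Binomial(7, 0.1/0.23): P(K = 0) = C(7,0) · (0.1/0.23)^0 · (0.13/0.23)^7 ≈ 0.0184.

0.0184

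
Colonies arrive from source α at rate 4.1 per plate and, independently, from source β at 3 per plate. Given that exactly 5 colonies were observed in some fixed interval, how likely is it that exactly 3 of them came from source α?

0.3438

Given the total, each event is independently from source α with probability p = λ_α/(λ_α+λ_β) = 4.1/7.1 ≈ 0.5775.
So K ~ Binomial(5, 4.1/7.1): P(K = 3) = C(5,3) · (4.1/7.1)^3 · (3/7.1)^2 ≈ 0.3438.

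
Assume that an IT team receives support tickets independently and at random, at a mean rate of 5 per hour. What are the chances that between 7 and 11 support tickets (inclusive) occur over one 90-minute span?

Over the interval, μ = 5 × 1.5 = 7.5 (a 90-minute span = 1.5 hours).
P(7 ≤ N ≤ 11) = Σ_{j=7}^{11} e^(−7.5) · 7.5^j/j! ≈ 0.5426.

0.5426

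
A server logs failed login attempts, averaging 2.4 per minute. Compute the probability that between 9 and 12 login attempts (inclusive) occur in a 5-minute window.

Over the interval, μ = 2.4 × 5 = 12 (a 5-minute window = 5 minutes).
P(9 ≤ N ≤ 12) = Σ_{j=9}^{12} e^(−12) · 12^j/j! ≈ 0.4209.

0.4209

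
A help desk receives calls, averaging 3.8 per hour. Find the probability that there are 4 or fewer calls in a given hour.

0.6678

With mean μ = 3.8 per hour,
P(N ≤ 4) = Σ_{j=0}^{4} e^(−μ) μ^j/j! ≈ 0.6678.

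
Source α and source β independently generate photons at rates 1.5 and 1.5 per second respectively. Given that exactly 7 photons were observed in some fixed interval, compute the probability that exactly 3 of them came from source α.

0.2734

Given the total, each event is independently from source α with probability p = λ_α/(λ_α+λ_β) = 1.5/3 = 0.5000.
So K ~ Binomial(7, 1.5/3): P(K = 3) = C(7,3) · (1.5/3)^3 · (1.5/3)^4 ≈ 0.2734.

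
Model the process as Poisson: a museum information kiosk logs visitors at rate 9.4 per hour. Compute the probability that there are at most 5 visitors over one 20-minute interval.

0.9020

Over the interval, μ = 9.4 × 1/3 ≈ 3.13333 (a 20-minute interval = 1/3 hours).
P(N ≤ 5) = Σ_{j=0}^{5} e^(−μ) μ^j/j! ≈ 0.9020.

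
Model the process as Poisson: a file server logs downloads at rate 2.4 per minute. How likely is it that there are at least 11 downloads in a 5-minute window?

Over the interval, μ = 2.4 × 5 = 12 (a 5-minute window = 5 minutes).
P(N ≥ 11) = 1 − P(N ≤ 10) = 1 − Σ_{j=0}^{10} e^(−μ) μ^j/j! ≈ 0.6528.

0.6528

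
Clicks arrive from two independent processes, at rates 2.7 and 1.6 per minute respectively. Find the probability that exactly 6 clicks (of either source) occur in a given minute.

0.1191

Independent Poisson processes superpose: combined rate λ = 2.7 + 1.6 = 4.3 per minute.
So μ = 4.3.
P(N = 6) = e^(−4.3) · 4.3^6/6! ≈ 0.1191.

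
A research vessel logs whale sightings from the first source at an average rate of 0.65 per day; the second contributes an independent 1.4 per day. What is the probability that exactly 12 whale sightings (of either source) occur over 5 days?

Independent Poisson processes superpose: combined rate λ = 0.65 + 1.4 = 2.05 per day.
Over the interval, μ = 2.05 × 5 = 10.25 (5 days).
P(N = 12) = e^(−10.25) · 10.25^12/12! ≈ 0.0993.

0.0993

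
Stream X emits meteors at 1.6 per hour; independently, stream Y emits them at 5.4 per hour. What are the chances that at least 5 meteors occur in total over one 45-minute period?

0.6022

Independent Poisson processes superpose: combined rate λ = 1.6 + 5.4 = 7 per hour.
Over the interval, μ = 7 × 0.75 = 5.25 (a 45-minute period = 0.75 hours).
P(N ≥ 5) = 1 − P(N ≤ 4) ≈ 0.6022.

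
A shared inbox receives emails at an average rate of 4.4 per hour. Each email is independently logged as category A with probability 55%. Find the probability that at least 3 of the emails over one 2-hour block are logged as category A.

Thinning: the emails that are logged as category A themselves form a Poisson process with rate 0.55 × 4.4 = 2.42 per hour.
Over the interval, μ = 2.42 × 2 = 4.84 (a 2-hour block = 2 hours).
P(N ≥ 3) = 1 − P(N ≤ 2) ≈ 0.8612.

0.8612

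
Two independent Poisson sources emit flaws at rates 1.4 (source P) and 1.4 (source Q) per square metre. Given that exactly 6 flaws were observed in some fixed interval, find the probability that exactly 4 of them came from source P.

0.2344

Given the total, each event is independently from source P with probability p = λ_P/(λ_P+λ_Q) = 1.4/2.8 = 0.5000.
So K ~ Binomial(6, 1.4/2.8): P(K = 4) = C(6,4) · (1.4/2.8)^4 · (1.4/2.8)^2 ≈ 0.2344.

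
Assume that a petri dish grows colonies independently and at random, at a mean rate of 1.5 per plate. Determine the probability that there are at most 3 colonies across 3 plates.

Over the interval, μ = 1.5 × 3 = 4.5 (3 plates).
P(N ≤ 3) = Σ_{j=0}^{3} e^(−μ) μ^j/j! ≈ 0.3423.

0.3423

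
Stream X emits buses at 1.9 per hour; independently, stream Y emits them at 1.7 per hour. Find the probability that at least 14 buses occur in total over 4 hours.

0.5773

Independent Poisson processes superpose: combined rate λ = 1.9 + 1.7 = 3.6 per hour.
Over the interval, μ = 3.6 × 4 = 14.4 (4 hours).
P(N ≥ 14) = 1 − P(N ≤ 13) ≈ 0.5773.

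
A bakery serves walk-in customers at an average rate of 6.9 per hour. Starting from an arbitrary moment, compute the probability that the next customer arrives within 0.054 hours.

Inter-arrival times are exponential with rate λ = 6.9 per hour.
P(T ≤ 0.054) = 1 − e^(−λt) = 1 − e^(−6.9 × 0.054) = 1 − e^(−0.3726) ≈ 0.3111.

0.3111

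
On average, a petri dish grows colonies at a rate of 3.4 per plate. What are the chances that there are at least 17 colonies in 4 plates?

Over the interval, μ = 3.4 × 4 = 13.6 (4 plates).
P(N ≥ 17) = 1 − P(N ≤ 16) = 1 − Σ_{j=0}^{16} e^(−μ) μ^j/j! ≈ 0.2105.

0.2105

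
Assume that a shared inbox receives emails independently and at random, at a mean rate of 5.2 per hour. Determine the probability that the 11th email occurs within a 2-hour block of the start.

0.4669

Over the interval, μ = 5.2 × 2 = 10.4 (a 2-hour block = 2 hours).
The 11th arrival falls in the interval iff at least 11 events occur there: P(S_11 ≤ t) = P(N ≥ 11) = 1 − P(N ≤ 10) ≈ 0.4669.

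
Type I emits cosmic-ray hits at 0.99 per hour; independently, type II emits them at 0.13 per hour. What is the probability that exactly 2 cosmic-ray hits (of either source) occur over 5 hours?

Independent Poisson processes superpose: combined rate λ = 0.99 + 0.13 = 1.12 per hour.
Over the interval, μ = 1.12 × 5 = 5.6 (5 hours).
P(N = 2) = e^(−5.6) · 5.6^2/2! ≈ 0.0580.

0.0580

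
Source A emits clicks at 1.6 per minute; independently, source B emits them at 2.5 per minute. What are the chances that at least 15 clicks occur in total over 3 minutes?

0.2558

Independent Poisson processes superpose: combined rate λ = 1.6 + 2.5 = 4.1 per minute.
Over the interval, μ = 4.1 × 3 = 12.3 (3 minutes).
P(N ≥ 15) = 1 − P(N ≤ 14) ≈ 0.2558.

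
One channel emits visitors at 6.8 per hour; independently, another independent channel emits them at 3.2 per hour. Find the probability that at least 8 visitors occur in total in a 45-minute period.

0.4754

Independent Poisson processes superpose: combined rate λ = 6.8 + 3.2 = 10 per hour.
Over the interval, μ = 10 × 0.75 = 7.5 (a 45-minute period = 0.75 hours).
P(N ≥ 8) = 1 − P(N ≤ 7) ≈ 0.4754.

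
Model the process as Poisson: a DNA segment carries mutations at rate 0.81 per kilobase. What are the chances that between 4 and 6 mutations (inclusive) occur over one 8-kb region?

Over the interval, μ = 0.81 × 8 = 6.48 (an 8-kb region = 8 kilobases).
P(4 ≤ N ≤ 6) = Σ_{j=4}^{6} e^(−6.48) · 6.48^j/j! ≈ 0.4164.

0.4164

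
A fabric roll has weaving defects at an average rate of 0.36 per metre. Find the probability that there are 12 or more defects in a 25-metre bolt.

Over the interval, μ = 0.36 × 25 = 9 (a 25-metre bolt = 25 metres).
P(N ≥ 12) = 1 − P(N ≤ 11) = 1 − Σ_{j=0}^{11} e^(−μ) μ^j/j! ≈ 0.1970.

0.1970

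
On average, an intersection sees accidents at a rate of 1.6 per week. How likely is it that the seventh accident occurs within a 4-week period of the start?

0.4577

Over the interval, μ = 1.6 × 4 = 6.4 (a 4-week period = 4 weeks).
The seventh arrival falls in the interval iff at least 7 events occur there: P(S_7 ≤ t) = P(N ≥ 7) = 1 − P(N ≤ 6) ≈ 0.4577.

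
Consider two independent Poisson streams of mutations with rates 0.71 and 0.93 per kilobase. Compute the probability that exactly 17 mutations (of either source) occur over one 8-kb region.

0.0570

Independent Poisson processes superpose: combined rate λ = 0.71 + 0.93 = 1.64 per kilobase.
Over the interval, μ = 1.64 × 8 = 13.12 (an 8-kb region = 8 kilobases).
P(N = 17) = e^(−13.12) · 13.12^17/17! ≈ 0.0570.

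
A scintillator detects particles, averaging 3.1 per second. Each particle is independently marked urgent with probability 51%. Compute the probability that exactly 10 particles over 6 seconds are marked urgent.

0.1234

Thinning: the particles that are marked urgent themselves form a Poisson process with rate 0.51 × 3.1 = 1.581 per second.
Over the interval, μ = 1.581 × 6 = 9.486 (6 seconds).
P(N = 10) = e^(−9.486) · 9.486^10/10! ≈ 0.1234.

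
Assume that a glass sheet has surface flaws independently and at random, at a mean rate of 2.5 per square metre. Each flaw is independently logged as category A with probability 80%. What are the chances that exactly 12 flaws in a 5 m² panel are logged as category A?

0.0948

Thinning: the flaws that are logged as category A themselves form a Poisson process with rate 0.8 × 2.5 = 2 per square metre.
Over the interval, μ = 2 × 5 = 10 (a 5 m² panel = 5 square metres).
P(N = 12) = e^(−10) · 10^12/12! ≈ 0.0948.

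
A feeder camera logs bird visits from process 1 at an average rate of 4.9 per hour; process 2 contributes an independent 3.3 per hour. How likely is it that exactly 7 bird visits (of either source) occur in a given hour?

Independent Poisson processes superpose: combined rate λ = 4.9 + 3.3 = 8.2 per hour.
So μ = 8.2.
P(N = 7) = e^(−8.2) · 8.2^7/7! ≈ 0.1358.

0.1358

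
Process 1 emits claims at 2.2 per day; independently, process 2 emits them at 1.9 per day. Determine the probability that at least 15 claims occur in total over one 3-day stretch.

0.2558

Independent Poisson processes superpose: combined rate λ = 2.2 + 1.9 = 4.1 per day.
Over the interval, μ = 4.1 × 3 = 12.3 (a 3-day stretch = 3 days).
P(N ≥ 15) = 1 − P(N ≤ 14) ≈ 0.2558.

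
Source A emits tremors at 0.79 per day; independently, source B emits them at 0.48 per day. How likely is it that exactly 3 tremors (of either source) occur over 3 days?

0.2042

Independent Poisson processes superpose: combined rate λ = 0.79 + 0.48 = 1.27 per day.
Over the interval, μ = 1.27 × 3 = 3.81 (3 days).
P(N = 3) = e^(−3.81) · 3.81^3/3! ≈ 0.2042.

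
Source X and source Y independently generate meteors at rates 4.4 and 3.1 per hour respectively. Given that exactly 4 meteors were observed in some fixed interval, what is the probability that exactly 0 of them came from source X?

0.0292

Given the total, each event is independently from source X with probability p = λ_X/(λ_X+λ_Y) = 4.4/7.5 ≈ 0.5867.
So K ~ Binomial(4, 4.4/7.5): P(K = 0) = C(4,0) · (4.4/7.5)^0 · (3.1/7.5)^4 ≈ 0.0292.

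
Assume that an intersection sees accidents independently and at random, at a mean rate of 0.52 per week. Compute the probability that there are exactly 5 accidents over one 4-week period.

0.0405

Over the interval, μ = 0.52 × 4 = 2.08 (a 4-week period = 4 weeks).
P(N = 5) = e^(−μ) μ^5/5! = e^(−2.08) · 2.08^5/120 ≈ 0.0405.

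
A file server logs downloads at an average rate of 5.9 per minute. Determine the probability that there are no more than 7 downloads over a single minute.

0.7576

With mean μ = 5.9 per minute,
P(N ≤ 7) = Σ_{j=0}^{7} e^(−μ) μ^j/j! ≈ 0.7576.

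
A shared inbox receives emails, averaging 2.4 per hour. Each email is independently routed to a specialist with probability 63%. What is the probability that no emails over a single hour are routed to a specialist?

0.2205

Thinning: the emails that are routed to a specialist themselves form a Poisson process with rate 0.63 × 2.4 = 1.512 per hour.
So μ = 1.512.
P(N = 0) = e^(−1.512) · 1.512^0/0! ≈ 0.2205.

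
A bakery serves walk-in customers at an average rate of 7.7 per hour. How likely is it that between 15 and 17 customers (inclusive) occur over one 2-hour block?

Over the interval, μ = 7.7 × 2 = 15.4 (a 2-hour block = 2 hours).
P(15 ≤ N ≤ 17) = Σ_{j=15}^{17} e^(−15.4) · 15.4^j/j! ≈ 0.2888.

0.2888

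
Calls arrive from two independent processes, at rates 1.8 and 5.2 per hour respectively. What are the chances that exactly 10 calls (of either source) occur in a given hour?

0.0710

Independent Poisson processes superpose: combined rate λ = 1.8 + 5.2 = 7 per hour.
So μ = 7.
P(N = 10) = e^(−7) · 7^10/10! ≈ 0.0710.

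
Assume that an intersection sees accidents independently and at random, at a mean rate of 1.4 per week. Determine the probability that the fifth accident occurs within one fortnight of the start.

0.1523

Over the interval, μ = 1.4 × 2 = 2.8 (a fortnight = 2 weeks).
The fifth arrival falls in the interval iff at least 5 events occur there: P(S_5 ≤ t) = P(N ≥ 5) = 1 − P(N ≤ 4) ≈ 0.1523.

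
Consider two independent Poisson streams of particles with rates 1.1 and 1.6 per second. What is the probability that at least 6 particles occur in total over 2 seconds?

Independent Poisson processes superpose: combined rate λ = 1.1 + 1.6 = 2.7 per second.
Over the interval, μ = 2.7 × 2 = 5.4 (2 seconds).
P(N ≥ 6) = 1 − P(N ≤ 5) ≈ 0.4539.

0.4539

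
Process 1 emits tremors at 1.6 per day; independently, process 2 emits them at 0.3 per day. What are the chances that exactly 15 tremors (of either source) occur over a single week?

0.0923

Independent Poisson processes superpose: combined rate λ = 1.6 + 0.3 = 1.9 per day.
Over the interval, μ = 1.9 × 7 = 13.3 (a week = 7 days).
P(N = 15) = e^(−13.3) · 13.3^15/15! ≈ 0.0923.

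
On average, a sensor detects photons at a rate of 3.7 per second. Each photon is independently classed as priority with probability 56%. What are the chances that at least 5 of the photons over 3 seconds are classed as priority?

0.7428

Thinning: the photons that are classed as priority themselves form a Poisson process with rate 0.56 × 3.7 = 2.072 per second.
Over the interval, μ = 2.072 × 3 = 6.216 (3 seconds).
P(N ≥ 5) = 1 − P(N ≤ 4) ≈ 0.7428.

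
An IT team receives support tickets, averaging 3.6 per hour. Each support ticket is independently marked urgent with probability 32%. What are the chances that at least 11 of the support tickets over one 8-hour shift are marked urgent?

Thinning: the support tickets that are marked urgent themselves form a Poisson process with rate 0.32 × 3.6 = 1.152 per hour.
Over the interval, μ = 1.152 × 8 = 9.216 (an 8-hour shift = 8 hours).
P(N ≥ 11) = 1 − P(N ≤ 10) ≈ 0.3199.

0.3199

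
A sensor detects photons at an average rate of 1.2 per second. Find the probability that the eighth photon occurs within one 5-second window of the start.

Over the interval, μ = 1.2 × 5 = 6 (a 5-second window = 5 seconds).
The eighth arrival falls in the interval iff at least 8 events occur there: P(S_8 ≤ t) = P(N ≥ 8) = 1 − P(N ≤ 7) ≈ 0.2560.

0.2560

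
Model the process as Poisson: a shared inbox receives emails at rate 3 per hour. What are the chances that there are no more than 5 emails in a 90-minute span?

0.7029

Over the interval, μ = 3 × 1.5 = 4.5 (a 90-minute span = 1.5 hours).
P(N ≤ 5) = Σ_{j=0}^{5} e^(−μ) μ^j/j! ≈ 0.7029.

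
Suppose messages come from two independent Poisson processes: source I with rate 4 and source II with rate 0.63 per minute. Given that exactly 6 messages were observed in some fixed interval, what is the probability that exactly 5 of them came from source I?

0.3929

Given the total, each event is independently from source I with probability p = λ_I/(λ_I+λ_II) = 4/4.63 ≈ 0.8639.
So K ~ Binomial(6, 4/4.63): P(K = 5) = C(6,5) · (4/4.63)^5 · (0.63/4.63)^1 ≈ 0.3929.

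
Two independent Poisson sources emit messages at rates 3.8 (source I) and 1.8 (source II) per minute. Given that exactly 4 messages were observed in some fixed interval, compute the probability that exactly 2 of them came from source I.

Given the total, each event is independently from source I with probability p = λ_I/(λ_I+λ_II) = 3.8/5.6 ≈ 0.6786.
So K ~ Binomial(4, 3.8/5.6): P(K = 2) = C(4,2) · (3.8/5.6)^2 · (1.8/5.6)^2 ≈ 0.2854.

0.2854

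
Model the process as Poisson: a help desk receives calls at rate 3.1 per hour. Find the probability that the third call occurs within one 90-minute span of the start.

0.8426

Over the interval, μ = 3.1 × 1.5 = 4.65 (a 90-minute span = 1.5 hours).
The third arrival falls in the interval iff at least 3 events occur there: P(S_3 ≤ t) = P(N ≥ 3) = 1 − P(N ≤ 2) ≈ 0.8426.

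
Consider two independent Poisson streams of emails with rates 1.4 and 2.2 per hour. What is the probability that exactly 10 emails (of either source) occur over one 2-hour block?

0.0770

Independent Poisson processes superpose: combined rate λ = 1.4 + 2.2 = 3.6 per hour.
Over the interval, μ = 3.6 × 2 = 7.2 (a 2-hour block = 2 hours).
P(N = 10) = e^(−7.2) · 7.2^10/10! ≈ 0.0770.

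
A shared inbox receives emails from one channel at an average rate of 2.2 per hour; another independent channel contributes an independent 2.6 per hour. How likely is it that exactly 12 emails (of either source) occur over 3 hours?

Independent Poisson processes superpose: combined rate λ = 2.2 + 2.6 = 4.8 per hour.
Over the interval, μ = 4.8 × 3 = 14.4 (3 hours).
P(N = 12) = e^(−14.4) · 14.4^12/12! ≈ 0.0925.

0.0925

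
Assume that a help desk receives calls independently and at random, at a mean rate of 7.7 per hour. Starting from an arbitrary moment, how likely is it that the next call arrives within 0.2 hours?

0.7856

Inter-arrival times are exponential with rate λ = 7.7 per hour.
P(T ≤ 0.2) = 1 − e^(−λt) = 1 − e^(−7.7 × 0.2) = 1 − e^(−1.54) ≈ 0.7856.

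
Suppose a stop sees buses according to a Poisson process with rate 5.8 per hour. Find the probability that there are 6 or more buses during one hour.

0.5217

With mean μ = 5.8 per hour,
P(N ≥ 6) = 1 − P(N ≤ 5) = 1 − Σ_{j=0}^{5} e^(−μ) μ^j/j! ≈ 0.5217.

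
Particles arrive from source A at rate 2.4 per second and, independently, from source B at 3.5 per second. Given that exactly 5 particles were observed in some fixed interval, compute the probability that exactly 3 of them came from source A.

Given the total, each event is independently from source A with probability p = λ_A/(λ_A+λ_B) = 2.4/5.9 ≈ 0.4068.
So K ~ Binomial(5, 2.4/5.9): P(K = 3) = C(5,3) · (2.4/5.9)^3 · (3.5/5.9)^2 ≈ 0.2369.

0.2369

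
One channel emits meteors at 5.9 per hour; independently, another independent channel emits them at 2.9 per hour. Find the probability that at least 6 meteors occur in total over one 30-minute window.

0.2801

Independent Poisson processes superpose: combined rate λ = 5.9 + 2.9 = 8.8 per hour.
Over the interval, μ = 8.8 × 0.5 = 4.4 (a 30-minute window = 0.5 hours).
P(N ≥ 6) = 1 − P(N ≤ 5) ≈ 0.2801.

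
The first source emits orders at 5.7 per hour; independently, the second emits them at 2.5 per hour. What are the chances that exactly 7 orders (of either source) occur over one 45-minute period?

Independent Poisson processes superpose: combined rate λ = 5.7 + 2.5 = 8.2 per hour.
Over the interval, μ = 8.2 × 0.75 = 6.15 (a 45-minute period = 0.75 hours).
P(N = 7) = e^(−6.15) · 6.15^7/7! ≈ 0.1409.

0.1409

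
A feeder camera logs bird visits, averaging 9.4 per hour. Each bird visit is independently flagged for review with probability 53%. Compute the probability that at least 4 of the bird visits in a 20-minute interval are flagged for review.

Thinning: the bird visits that are flagged for review themselves form a Poisson process with rate 0.53 × 9.4 = 4.982 per hour.
Over the interval, μ = 4.982 × 1/3 ≈ 1.66067 (a 20-minute interval = 1/3 hours).
P(N ≥ 4) = 1 − P(N ≤ 3) ≈ 0.0874.

0.0874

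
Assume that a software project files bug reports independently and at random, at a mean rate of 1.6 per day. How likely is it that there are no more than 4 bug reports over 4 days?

Over the interval, μ = 1.6 × 4 = 6.4 (4 days).
P(N ≤ 4) = Σ_{j=0}^{4} e^(−μ) μ^j/j! ≈ 0.2351.

0.2351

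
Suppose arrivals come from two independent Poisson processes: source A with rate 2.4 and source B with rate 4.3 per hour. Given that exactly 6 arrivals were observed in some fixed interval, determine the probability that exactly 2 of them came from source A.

0.3265

Given the total, each event is independently from source A with probability p = λ_A/(λ_A+λ_B) = 2.4/6.7 ≈ 0.3582.
So K ~ Binomial(6, 2.4/6.7): P(K = 2) = C(6,2) · (2.4/6.7)^2 · (4.3/6.7)^4 ≈ 0.3265.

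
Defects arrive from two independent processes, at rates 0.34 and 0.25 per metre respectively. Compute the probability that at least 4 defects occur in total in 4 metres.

Independent Poisson processes superpose: combined rate λ = 0.34 + 0.25 = 0.59 per metre.
Over the interval, μ = 0.59 × 4 = 2.36 (4 metres).
P(N ≥ 4) = 1 − P(N ≤ 3) ≈ 0.2130.

0.2130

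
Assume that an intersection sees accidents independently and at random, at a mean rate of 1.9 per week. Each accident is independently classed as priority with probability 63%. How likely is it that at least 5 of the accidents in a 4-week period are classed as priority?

Thinning: the accidents that are classed as priority themselves form a Poisson process with rate 0.63 × 1.9 = 1.197 per week.
Over the interval, μ = 1.197 × 4 = 4.788 (a 4-week period = 4 weeks).
P(N ≥ 5) = 1 − P(N ≤ 4) ≈ 0.5216.

0.5216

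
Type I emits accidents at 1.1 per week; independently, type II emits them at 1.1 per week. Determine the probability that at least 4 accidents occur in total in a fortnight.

Independent Poisson processes superpose: combined rate λ = 1.1 + 1.1 = 2.2 per week.
Over the interval, μ = 2.2 × 2 = 4.4 (a fortnight = 2 weeks).
P(N ≥ 4) = 1 − P(N ≤ 3) ≈ 0.6406.

0.6406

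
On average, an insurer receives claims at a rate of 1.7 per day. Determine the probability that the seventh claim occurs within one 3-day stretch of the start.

Over the interval, μ = 1.7 × 3 = 5.1 (a 3-day stretch = 3 days).
The seventh arrival falls in the interval iff at least 7 events occur there: P(S_7 ≤ t) = P(N ≥ 7) = 1 − P(N ≤ 6) ≈ 0.2526.

0.2526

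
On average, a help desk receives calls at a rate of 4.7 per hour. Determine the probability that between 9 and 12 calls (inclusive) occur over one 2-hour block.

0.4405

Over the interval, μ = 4.7 × 2 = 9.4 (a 2-hour block = 2 hours).
P(9 ≤ N ≤ 12) = Σ_{j=9}^{12} e^(−9.4) · 9.4^j/j! ≈ 0.4405.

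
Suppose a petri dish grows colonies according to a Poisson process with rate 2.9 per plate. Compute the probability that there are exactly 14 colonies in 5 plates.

Over the interval, μ = 2.9 × 5 = 14.5 (5 plates).
P(N = 14) = e^(−μ) μ^14/14! = e^(−14.5) · 14.5^14/87178291200 ≈ 0.1051.

0.1051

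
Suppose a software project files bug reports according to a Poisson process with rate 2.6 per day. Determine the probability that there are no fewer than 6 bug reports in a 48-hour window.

Over the interval, μ = 2.6 × 2 = 5.2 (a 48-hour window = 2 days).
P(N ≥ 6) = 1 − P(N ≤ 5) = 1 − Σ_{j=0}^{5} e^(−μ) μ^j/j! ≈ 0.4191.

0.4191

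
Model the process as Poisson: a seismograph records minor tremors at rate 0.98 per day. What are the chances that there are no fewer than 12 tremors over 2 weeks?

0.7156

Over the interval, μ = 0.98 × 14 = 13.72 (2 weeks = 14 days).
P(N ≥ 12) = 1 − P(N ≤ 11) = 1 − Σ_{j=0}^{11} e^(−μ) μ^j/j! ≈ 0.7156.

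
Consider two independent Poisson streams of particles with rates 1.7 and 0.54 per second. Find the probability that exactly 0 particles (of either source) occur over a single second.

0.1065

Independent Poisson processes superpose: combined rate λ = 1.7 + 0.54 = 2.24 per second.
So μ = 2.24.
P(N = 0) = e^(−2.24) · 2.24^0/0! ≈ 0.1065.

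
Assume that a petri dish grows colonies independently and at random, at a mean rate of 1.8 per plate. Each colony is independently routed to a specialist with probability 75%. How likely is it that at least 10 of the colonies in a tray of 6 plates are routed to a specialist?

Thinning: the colonies that are routed to a specialist themselves form a Poisson process with rate 0.75 × 1.8 = 1.35 per plate.
Over the interval, μ = 1.35 × 6 = 8.1 (a tray of 6 plates = 6 plates).
P(N ≥ 10) = 1 − P(N ≤ 9) ≈ 0.2959.

0.2959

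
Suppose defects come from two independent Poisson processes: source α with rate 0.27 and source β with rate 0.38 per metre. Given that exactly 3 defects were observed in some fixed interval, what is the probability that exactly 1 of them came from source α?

Given the total, each event is independently from source α with probability p = λ_α/(λ_α+λ_β) = 0.27/0.65 ≈ 0.4154.
So K ~ Binomial(3, 0.27/0.65): P(K = 1) = C(3,1) · (0.27/0.65)^1 · (0.38/0.65)^2 ≈ 0.4259.

0.4259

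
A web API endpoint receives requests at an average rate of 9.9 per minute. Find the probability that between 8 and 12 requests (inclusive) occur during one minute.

0.5716

With mean μ = 9.9 per minute,
P(8 ≤ N ≤ 12) = Σ_{j=8}^{12} e^(−9.9) · 9.9^j/j! ≈ 0.5716.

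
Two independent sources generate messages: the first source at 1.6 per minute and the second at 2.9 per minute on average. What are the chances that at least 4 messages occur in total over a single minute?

0.6577

Independent Poisson processes superpose: combined rate λ = 1.6 + 2.9 = 4.5 per minute.
So μ = 4.5.
P(N ≥ 4) = 1 − P(N ≤ 3) ≈ 0.6577.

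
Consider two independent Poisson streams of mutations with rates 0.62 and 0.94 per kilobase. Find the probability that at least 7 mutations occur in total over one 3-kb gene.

Independent Poisson processes superpose: combined rate λ = 0.62 + 0.94 = 1.56 per kilobase.
Over the interval, μ = 1.56 × 3 = 4.68 (a 3-kb gene = 3 kilobases).
P(N ≥ 7) = 1 − P(N ≤ 6) ≈ 0.1927.

0.1927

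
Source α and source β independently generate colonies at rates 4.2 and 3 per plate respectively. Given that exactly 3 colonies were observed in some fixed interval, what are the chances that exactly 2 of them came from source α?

0.4253

Given the total, each event is independently from source α with probability p = λ_α/(λ_α+λ_β) = 4.2/7.2 ≈ 0.5833.
So K ~ Binomial(3, 4.2/7.2): P(K = 2) = C(3,2) · (4.2/7.2)^2 · (3/7.2)^1 ≈ 0.4253.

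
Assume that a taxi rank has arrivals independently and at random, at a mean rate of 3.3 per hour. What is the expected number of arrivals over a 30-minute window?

E[N] = λt = 3.3 × 0.5 = 1.65 (a 30-minute window = 0.5 hours).

1.65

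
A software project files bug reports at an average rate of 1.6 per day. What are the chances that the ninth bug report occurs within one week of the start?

0.7853

Over the interval, μ = 1.6 × 7 = 11.2 (a week = 7 days).
The ninth arrival falls in the interval iff at least 9 events occur there: P(S_9 ≤ t) = P(N ≥ 9) = 1 − P(N ≤ 8) ≈ 0.7853.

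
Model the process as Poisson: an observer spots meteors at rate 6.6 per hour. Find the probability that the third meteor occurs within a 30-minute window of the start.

0.6406

Over the interval, μ = 6.6 × 0.5 = 3.3 (a 30-minute window = 0.5 hours).
The third arrival falls in the interval iff at least 3 events occur there: P(S_3 ≤ t) = P(N ≥ 3) = 1 − P(N ≤ 2) ≈ 0.6406.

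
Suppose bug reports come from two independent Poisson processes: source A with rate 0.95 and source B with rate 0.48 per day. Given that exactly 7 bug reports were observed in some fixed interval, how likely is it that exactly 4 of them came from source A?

0.2578

Given the total, each event is independently from source A with probability p = λ_A/(λ_A+λ_B) = 0.95/1.43 ≈ 0.6643.
So K ~ Binomial(7, 0.95/1.43): P(K = 4) = C(7,4) · (0.95/1.43)^4 · (0.48/1.43)^3 ≈ 0.2578.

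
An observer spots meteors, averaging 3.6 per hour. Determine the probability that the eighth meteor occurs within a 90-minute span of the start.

Over the interval, μ = 3.6 × 1.5 = 5.4 (a 90-minute span = 1.5 hours).
The eighth arrival falls in the interval iff at least 8 events occur there: P(S_8 ≤ t) = P(N ≥ 8) = 1 − P(N ≤ 7) ≈ 0.1783.

0.1783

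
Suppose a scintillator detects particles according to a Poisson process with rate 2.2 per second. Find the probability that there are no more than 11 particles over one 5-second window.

Over the interval, μ = 2.2 × 5 = 11 (a 5-second window = 5 seconds).
P(N ≤ 11) = Σ_{j=0}^{11} e^(−μ) μ^j/j! ≈ 0.5793.

0.5793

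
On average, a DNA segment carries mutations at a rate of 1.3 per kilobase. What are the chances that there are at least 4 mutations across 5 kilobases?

Over the interval, μ = 1.3 × 5 = 6.5 (5 kilobases).
P(N ≥ 4) = 1 − P(N ≤ 3) = 1 − Σ_{j=0}^{3} e^(−μ) μ^j/j! ≈ 0.8882.

0.8882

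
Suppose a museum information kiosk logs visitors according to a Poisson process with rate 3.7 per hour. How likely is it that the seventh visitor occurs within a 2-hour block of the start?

Over the interval, μ = 3.7 × 2 = 7.4 (a 2-hour block = 2 hours).
The seventh arrival falls in the interval iff at least 7 events occur there: P(S_7 ≤ t) = P(N ≥ 7) = 1 − P(N ≤ 6) ≈ 0.6080.

0.6080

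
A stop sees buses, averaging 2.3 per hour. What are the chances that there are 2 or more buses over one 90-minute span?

0.8587

Over the interval, μ = 2.3 × 1.5 = 3.45 (a 90-minute span = 1.5 hours).
P(N ≥ 2) = 1 − P(N ≤ 1) = 1 − Σ_{j=0}^{1} e^(−μ) μ^j/j! ≈ 0.8587.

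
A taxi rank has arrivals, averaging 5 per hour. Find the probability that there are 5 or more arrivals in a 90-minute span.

0.8679

Over the interval, μ = 5 × 1.5 = 7.5 (a 90-minute span = 1.5 hours).
P(N ≥ 5) = 1 − P(N ≤ 4) = 1 − Σ_{j=0}^{4} e^(−μ) μ^j/j! ≈ 0.8679.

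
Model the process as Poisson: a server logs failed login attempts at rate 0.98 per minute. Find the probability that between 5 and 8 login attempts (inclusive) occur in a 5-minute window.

0.4800

Over the interval, μ = 0.98 × 5 = 4.9 (a 5-minute window = 5 minutes).
P(5 ≤ N ≤ 8) = Σ_{j=5}^{8} e^(−4.9) · 4.9^j/j! ≈ 0.4800.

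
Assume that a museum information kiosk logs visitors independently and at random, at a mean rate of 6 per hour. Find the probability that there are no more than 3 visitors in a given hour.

With mean μ = 6 per hour,
P(N ≤ 3) = Σ_{j=0}^{3} e^(−μ) μ^j/j! ≈ 0.1512.

0.1512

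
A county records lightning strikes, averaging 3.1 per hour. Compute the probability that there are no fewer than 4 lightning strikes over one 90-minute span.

Over the interval, μ = 3.1 × 1.5 = 4.65 (a 90-minute span = 1.5 hours).
P(N ≥ 4) = 1 − P(N ≤ 3) = 1 − Σ_{j=0}^{3} e^(−μ) μ^j/j! ≈ 0.6824.

0.6824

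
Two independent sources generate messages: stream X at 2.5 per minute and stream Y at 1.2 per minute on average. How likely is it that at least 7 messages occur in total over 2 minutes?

0.6080

Independent Poisson processes superpose: combined rate λ = 2.5 + 1.2 = 3.7 per minute.
Over the interval, μ = 3.7 × 2 = 7.4 (2 minutes).
P(N ≥ 7) = 1 − P(N ≤ 6) ≈ 0.6080.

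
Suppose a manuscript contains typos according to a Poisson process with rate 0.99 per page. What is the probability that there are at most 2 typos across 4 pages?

0.2440

Over the interval, μ = 0.99 × 4 = 3.96 (4 pages).
P(N ≤ 2) = Σ_{j=0}^{2} e^(−μ) μ^j/j! ≈ 0.2440.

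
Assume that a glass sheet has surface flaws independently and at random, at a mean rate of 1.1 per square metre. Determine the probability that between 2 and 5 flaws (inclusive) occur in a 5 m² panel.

0.5024

Over the interval, μ = 1.1 × 5 = 5.5 (a 5 m² panel = 5 square metres).
P(2 ≤ N ≤ 5) = Σ_{j=2}^{5} e^(−5.5) · 5.5^j/j! ≈ 0.5024.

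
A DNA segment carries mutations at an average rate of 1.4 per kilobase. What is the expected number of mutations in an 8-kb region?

11.2

E[N] = λt = 1.4 × 8 = 11.2 (an 8-kb region = 8 kilobases).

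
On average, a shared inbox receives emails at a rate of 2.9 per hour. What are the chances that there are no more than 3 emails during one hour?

0.6696

With mean μ = 2.9 per hour,
P(N ≤ 3) = Σ_{j=0}^{3} e^(−μ) μ^j/j! ≈ 0.6696.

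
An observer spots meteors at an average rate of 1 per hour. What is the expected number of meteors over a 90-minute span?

1.5

E[N] = λt = 1 × 1.5 = 1.5 (a 90-minute span = 1.5 hours).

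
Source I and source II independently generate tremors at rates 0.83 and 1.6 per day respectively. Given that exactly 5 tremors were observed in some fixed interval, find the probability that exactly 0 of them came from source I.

Given the total, each event is independently from source I with probability p = λ_I/(λ_I+λ_II) = 0.83/2.43 ≈ 0.3416.
So K ~ Binomial(5, 0.83/2.43): P(K = 0) = C(5,0) · (0.83/2.43)^0 · (1.6/2.43)^5 ≈ 0.1238.

0.1238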